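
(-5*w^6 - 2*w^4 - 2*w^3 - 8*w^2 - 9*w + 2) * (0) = 0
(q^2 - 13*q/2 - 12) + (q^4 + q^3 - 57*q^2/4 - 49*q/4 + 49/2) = q^4 + q^3 - 53*q^2/4 - 75*q/4 + 25/2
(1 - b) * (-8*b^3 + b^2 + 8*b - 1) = 8*b^4 - 9*b^3 - 7*b^2 + 9*b - 1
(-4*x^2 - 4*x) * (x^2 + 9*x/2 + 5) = -4*x^4 - 22*x^3 - 38*x^2 - 20*x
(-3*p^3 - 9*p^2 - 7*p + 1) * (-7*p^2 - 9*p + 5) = 21*p^5 + 90*p^4 + 115*p^3 + 11*p^2 - 44*p + 5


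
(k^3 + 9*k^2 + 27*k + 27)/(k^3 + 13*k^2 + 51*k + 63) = (k + 3)/(k + 7)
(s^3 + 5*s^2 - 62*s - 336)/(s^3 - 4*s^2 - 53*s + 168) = (s + 6)/(s - 3)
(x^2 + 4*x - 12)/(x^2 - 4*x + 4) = (x + 6)/(x - 2)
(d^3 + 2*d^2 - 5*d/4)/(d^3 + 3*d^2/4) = (4*d^2 + 8*d - 5)/(d*(4*d + 3))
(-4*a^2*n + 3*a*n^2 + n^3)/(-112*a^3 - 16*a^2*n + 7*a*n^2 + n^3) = n*(a - n)/(28*a^2 - 3*a*n - n^2)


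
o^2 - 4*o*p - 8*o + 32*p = (o - 8)*(o - 4*p)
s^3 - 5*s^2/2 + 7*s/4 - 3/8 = (s - 3/2)*(s - 1/2)^2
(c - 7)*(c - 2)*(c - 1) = c^3 - 10*c^2 + 23*c - 14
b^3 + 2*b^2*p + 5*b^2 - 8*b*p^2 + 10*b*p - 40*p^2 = (b + 5)*(b - 2*p)*(b + 4*p)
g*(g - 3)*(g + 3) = g^3 - 9*g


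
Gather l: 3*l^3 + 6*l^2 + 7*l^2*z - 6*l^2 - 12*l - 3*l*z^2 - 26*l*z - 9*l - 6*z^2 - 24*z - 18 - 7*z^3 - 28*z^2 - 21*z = 3*l^3 + 7*l^2*z + l*(-3*z^2 - 26*z - 21) - 7*z^3 - 34*z^2 - 45*z - 18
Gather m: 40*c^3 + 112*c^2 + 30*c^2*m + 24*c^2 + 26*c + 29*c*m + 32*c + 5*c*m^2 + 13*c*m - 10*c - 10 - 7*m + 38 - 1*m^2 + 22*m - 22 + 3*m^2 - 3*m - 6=40*c^3 + 136*c^2 + 48*c + m^2*(5*c + 2) + m*(30*c^2 + 42*c + 12)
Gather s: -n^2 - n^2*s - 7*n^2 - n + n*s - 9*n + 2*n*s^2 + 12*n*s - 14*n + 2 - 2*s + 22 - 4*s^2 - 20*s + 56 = -8*n^2 - 24*n + s^2*(2*n - 4) + s*(-n^2 + 13*n - 22) + 80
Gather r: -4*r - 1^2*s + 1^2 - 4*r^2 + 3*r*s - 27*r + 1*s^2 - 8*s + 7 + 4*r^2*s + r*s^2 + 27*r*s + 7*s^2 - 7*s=r^2*(4*s - 4) + r*(s^2 + 30*s - 31) + 8*s^2 - 16*s + 8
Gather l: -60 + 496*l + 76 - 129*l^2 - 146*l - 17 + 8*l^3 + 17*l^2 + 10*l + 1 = 8*l^3 - 112*l^2 + 360*l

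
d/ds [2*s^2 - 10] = 4*s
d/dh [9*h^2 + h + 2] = 18*h + 1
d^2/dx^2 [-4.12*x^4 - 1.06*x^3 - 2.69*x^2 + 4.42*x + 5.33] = -49.44*x^2 - 6.36*x - 5.38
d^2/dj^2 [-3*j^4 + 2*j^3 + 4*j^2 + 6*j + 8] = -36*j^2 + 12*j + 8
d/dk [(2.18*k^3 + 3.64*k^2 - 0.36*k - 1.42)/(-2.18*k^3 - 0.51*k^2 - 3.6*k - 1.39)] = (6.8234*k^4 - 17.2656*k^3 - 31.665*k^2 - 11.5676*k - 4.6116)/(4.7524*k^6 + 2.2236*k^5 + 15.9561*k^4 + 9.7324*k^3 + 14.3778*k^2 + 10.008*k + 1.9321)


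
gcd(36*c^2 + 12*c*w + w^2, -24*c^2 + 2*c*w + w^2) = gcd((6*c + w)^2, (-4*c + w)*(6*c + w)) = 6*c + w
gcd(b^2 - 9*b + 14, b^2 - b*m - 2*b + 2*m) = b - 2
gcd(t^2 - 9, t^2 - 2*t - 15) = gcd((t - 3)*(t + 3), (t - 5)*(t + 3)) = t + 3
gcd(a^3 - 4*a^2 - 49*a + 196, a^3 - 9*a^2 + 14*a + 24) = a - 4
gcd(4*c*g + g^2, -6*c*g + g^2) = g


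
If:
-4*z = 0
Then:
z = 0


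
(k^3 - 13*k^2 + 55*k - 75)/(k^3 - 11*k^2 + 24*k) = (k^2 - 10*k + 25)/(k*(k - 8))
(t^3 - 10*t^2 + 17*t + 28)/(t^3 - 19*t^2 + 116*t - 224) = (t + 1)/(t - 8)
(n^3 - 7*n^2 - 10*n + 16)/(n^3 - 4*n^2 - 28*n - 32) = (n - 1)/(n + 2)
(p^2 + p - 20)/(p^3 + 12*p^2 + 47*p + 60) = (p - 4)/(p^2 + 7*p + 12)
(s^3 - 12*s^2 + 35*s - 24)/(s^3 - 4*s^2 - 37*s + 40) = (s - 3)/(s + 5)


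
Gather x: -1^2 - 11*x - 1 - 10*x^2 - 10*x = -10*x^2 - 21*x - 2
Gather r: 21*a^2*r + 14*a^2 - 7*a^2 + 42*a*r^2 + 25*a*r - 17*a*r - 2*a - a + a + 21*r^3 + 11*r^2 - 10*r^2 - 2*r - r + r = 7*a^2 - 2*a + 21*r^3 + r^2*(42*a + 1) + r*(21*a^2 + 8*a - 2)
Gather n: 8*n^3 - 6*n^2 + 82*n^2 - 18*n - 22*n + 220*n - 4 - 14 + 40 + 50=8*n^3 + 76*n^2 + 180*n + 72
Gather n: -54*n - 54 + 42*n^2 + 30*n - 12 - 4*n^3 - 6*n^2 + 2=-4*n^3 + 36*n^2 - 24*n - 64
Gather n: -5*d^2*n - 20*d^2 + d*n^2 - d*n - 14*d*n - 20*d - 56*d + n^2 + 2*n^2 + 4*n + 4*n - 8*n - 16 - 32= -20*d^2 - 76*d + n^2*(d + 3) + n*(-5*d^2 - 15*d) - 48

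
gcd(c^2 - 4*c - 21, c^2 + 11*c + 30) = 1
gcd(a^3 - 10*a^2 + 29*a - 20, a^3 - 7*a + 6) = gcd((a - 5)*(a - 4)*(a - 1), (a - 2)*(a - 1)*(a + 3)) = a - 1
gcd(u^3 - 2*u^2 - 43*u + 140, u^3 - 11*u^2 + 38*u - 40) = u^2 - 9*u + 20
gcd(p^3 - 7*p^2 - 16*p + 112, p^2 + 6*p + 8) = p + 4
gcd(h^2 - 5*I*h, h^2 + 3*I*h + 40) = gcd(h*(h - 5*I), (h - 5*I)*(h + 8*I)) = h - 5*I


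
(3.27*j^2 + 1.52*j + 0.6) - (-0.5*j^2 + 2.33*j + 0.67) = 3.77*j^2 - 0.81*j - 0.0700000000000001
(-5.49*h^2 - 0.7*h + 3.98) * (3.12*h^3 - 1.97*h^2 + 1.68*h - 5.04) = -17.1288*h^5 + 8.6313*h^4 + 4.5734*h^3 + 18.653*h^2 + 10.2144*h - 20.0592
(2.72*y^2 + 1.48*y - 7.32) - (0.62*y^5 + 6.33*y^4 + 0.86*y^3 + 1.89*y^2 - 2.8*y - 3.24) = -0.62*y^5 - 6.33*y^4 - 0.86*y^3 + 0.83*y^2 + 4.28*y - 4.08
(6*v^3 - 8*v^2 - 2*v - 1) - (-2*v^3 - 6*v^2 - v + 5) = 8*v^3 - 2*v^2 - v - 6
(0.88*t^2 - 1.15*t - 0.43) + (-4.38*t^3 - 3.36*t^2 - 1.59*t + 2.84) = -4.38*t^3 - 2.48*t^2 - 2.74*t + 2.41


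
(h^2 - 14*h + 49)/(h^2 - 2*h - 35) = (h - 7)/(h + 5)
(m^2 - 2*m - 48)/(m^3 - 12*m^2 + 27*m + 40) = (m + 6)/(m^2 - 4*m - 5)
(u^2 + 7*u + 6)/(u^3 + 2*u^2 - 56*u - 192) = (u + 1)/(u^2 - 4*u - 32)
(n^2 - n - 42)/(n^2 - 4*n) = (n^2 - n - 42)/(n*(n - 4))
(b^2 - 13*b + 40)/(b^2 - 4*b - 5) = (b - 8)/(b + 1)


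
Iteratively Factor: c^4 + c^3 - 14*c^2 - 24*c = (c + 3)*(c^3 - 2*c^2 - 8*c) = c*(c + 3)*(c^2 - 2*c - 8) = c*(c + 2)*(c + 3)*(c - 4)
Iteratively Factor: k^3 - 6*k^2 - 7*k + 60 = (k + 3)*(k^2 - 9*k + 20) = (k - 4)*(k + 3)*(k - 5)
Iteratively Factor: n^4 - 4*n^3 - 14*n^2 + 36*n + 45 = (n - 3)*(n^3 - n^2 - 17*n - 15) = (n - 5)*(n - 3)*(n^2 + 4*n + 3) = (n - 5)*(n - 3)*(n + 1)*(n + 3)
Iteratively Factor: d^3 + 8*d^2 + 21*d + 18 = (d + 3)*(d^2 + 5*d + 6) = (d + 2)*(d + 3)*(d + 3)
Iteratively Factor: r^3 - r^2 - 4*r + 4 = (r - 1)*(r^2 - 4) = (r - 2)*(r - 1)*(r + 2)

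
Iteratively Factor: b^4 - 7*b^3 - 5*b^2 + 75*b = (b)*(b^3 - 7*b^2 - 5*b + 75) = b*(b - 5)*(b^2 - 2*b - 15) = b*(b - 5)*(b + 3)*(b - 5)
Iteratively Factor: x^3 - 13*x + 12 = (x + 4)*(x^2 - 4*x + 3) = (x - 1)*(x + 4)*(x - 3)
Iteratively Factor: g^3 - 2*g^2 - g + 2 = (g - 1)*(g^2 - g - 2) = (g - 2)*(g - 1)*(g + 1)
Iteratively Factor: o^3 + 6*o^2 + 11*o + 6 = (o + 1)*(o^2 + 5*o + 6) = (o + 1)*(o + 2)*(o + 3)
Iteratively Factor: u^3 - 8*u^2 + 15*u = (u - 5)*(u^2 - 3*u) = u*(u - 5)*(u - 3)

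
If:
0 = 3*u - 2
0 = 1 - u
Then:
No Solution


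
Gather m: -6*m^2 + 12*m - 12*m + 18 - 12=6 - 6*m^2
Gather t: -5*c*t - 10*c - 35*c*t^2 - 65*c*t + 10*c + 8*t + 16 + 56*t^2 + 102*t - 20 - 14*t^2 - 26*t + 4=t^2*(42 - 35*c) + t*(84 - 70*c)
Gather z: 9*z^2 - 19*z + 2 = 9*z^2 - 19*z + 2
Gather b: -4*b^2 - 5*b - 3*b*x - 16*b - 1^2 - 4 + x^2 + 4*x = -4*b^2 + b*(-3*x - 21) + x^2 + 4*x - 5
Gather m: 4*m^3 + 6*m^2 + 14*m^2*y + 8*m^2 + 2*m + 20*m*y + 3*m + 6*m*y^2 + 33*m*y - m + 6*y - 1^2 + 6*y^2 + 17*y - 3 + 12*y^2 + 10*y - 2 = 4*m^3 + m^2*(14*y + 14) + m*(6*y^2 + 53*y + 4) + 18*y^2 + 33*y - 6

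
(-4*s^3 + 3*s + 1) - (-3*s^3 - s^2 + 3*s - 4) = -s^3 + s^2 + 5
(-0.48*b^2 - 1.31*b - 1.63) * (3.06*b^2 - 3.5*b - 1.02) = -1.4688*b^4 - 2.3286*b^3 + 0.0868000000000002*b^2 + 7.0412*b + 1.6626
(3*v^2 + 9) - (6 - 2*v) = 3*v^2 + 2*v + 3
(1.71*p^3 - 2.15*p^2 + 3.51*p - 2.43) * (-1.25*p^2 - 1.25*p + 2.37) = -2.1375*p^5 + 0.55*p^4 + 2.3527*p^3 - 6.4455*p^2 + 11.3562*p - 5.7591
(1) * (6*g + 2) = 6*g + 2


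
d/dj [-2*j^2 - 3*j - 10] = -4*j - 3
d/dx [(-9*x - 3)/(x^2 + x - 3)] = 3*(3*x^2 + 2*x + 10)/(x^4 + 2*x^3 - 5*x^2 - 6*x + 9)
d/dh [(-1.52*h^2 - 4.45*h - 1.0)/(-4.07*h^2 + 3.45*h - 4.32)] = (-23.3555*h^2 + 4.9928*h + 22.674)/(16.5649*h^4 - 28.083*h^3 + 47.0673*h^2 - 29.808*h + 18.6624)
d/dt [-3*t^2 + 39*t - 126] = 39 - 6*t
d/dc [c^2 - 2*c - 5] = 2*c - 2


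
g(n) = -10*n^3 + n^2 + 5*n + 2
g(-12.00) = 17366.00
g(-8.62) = 6438.24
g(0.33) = 3.40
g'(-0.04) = 4.87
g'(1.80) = -88.60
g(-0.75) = 3.03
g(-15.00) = 33902.00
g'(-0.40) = -0.60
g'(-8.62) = -2241.37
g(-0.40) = 0.80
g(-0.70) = 2.42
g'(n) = -30*n^2 + 2*n + 5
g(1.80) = -44.08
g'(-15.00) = -6775.00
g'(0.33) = 2.39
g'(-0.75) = -13.38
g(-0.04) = 1.80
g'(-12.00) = -4339.00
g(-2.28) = 114.32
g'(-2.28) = -155.51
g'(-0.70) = -11.10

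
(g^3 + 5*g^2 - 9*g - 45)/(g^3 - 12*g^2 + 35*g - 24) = (g^2 + 8*g + 15)/(g^2 - 9*g + 8)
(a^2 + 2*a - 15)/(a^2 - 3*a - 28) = (-a^2 - 2*a + 15)/(-a^2 + 3*a + 28)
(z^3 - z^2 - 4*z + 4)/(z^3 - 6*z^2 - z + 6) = (z^2 - 4)/(z^2 - 5*z - 6)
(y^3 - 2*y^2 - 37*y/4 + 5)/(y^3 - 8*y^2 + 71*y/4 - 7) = (2*y + 5)/(2*y - 7)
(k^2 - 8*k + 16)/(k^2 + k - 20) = (k - 4)/(k + 5)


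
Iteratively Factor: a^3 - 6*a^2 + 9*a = (a - 3)*(a^2 - 3*a) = (a - 3)^2*(a)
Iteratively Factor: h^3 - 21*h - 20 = (h + 1)*(h^2 - h - 20) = (h + 1)*(h + 4)*(h - 5)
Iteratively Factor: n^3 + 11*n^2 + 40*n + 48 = (n + 4)*(n^2 + 7*n + 12) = (n + 4)^2*(n + 3)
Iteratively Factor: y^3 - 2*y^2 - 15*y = (y + 3)*(y^2 - 5*y) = (y - 5)*(y + 3)*(y)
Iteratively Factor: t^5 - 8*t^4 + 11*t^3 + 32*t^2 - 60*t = (t - 5)*(t^4 - 3*t^3 - 4*t^2 + 12*t) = (t - 5)*(t + 2)*(t^3 - 5*t^2 + 6*t) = (t - 5)*(t - 2)*(t + 2)*(t^2 - 3*t) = t*(t - 5)*(t - 2)*(t + 2)*(t - 3)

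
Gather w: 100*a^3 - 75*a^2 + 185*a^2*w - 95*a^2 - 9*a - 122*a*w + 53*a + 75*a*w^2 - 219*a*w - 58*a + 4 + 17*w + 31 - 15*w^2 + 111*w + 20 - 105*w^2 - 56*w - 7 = 100*a^3 - 170*a^2 - 14*a + w^2*(75*a - 120) + w*(185*a^2 - 341*a + 72) + 48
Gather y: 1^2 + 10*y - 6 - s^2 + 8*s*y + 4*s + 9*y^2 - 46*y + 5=-s^2 + 4*s + 9*y^2 + y*(8*s - 36)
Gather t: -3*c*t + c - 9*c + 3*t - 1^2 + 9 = -8*c + t*(3 - 3*c) + 8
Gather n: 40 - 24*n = 40 - 24*n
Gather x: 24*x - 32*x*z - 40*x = x*(-32*z - 16)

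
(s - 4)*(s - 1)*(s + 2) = s^3 - 3*s^2 - 6*s + 8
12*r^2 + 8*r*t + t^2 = (2*r + t)*(6*r + t)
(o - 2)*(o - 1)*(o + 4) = o^3 + o^2 - 10*o + 8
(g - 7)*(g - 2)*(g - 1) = g^3 - 10*g^2 + 23*g - 14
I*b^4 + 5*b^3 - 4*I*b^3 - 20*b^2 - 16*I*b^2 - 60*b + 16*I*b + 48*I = (b - 6)*(b + 2)*(b - 4*I)*(I*b + 1)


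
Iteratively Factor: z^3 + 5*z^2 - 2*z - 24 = (z + 3)*(z^2 + 2*z - 8) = (z + 3)*(z + 4)*(z - 2)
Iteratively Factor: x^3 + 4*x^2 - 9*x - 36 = (x + 3)*(x^2 + x - 12) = (x + 3)*(x + 4)*(x - 3)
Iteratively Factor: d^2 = (d)*(d)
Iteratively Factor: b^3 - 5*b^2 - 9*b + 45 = (b + 3)*(b^2 - 8*b + 15) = (b - 3)*(b + 3)*(b - 5)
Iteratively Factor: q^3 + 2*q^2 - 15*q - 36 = (q - 4)*(q^2 + 6*q + 9) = (q - 4)*(q + 3)*(q + 3)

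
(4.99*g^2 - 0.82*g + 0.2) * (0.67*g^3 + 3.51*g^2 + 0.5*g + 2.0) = 3.3433*g^5 + 16.9655*g^4 - 0.2492*g^3 + 10.272*g^2 - 1.54*g + 0.4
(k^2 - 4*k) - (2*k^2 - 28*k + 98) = -k^2 + 24*k - 98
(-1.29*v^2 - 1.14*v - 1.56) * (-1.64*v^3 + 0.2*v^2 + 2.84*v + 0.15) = 2.1156*v^5 + 1.6116*v^4 - 1.3332*v^3 - 3.7431*v^2 - 4.6014*v - 0.234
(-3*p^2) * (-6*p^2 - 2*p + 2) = 18*p^4 + 6*p^3 - 6*p^2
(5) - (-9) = 14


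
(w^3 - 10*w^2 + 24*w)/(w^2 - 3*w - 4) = w*(w - 6)/(w + 1)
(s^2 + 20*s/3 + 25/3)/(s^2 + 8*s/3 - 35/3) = (3*s + 5)/(3*s - 7)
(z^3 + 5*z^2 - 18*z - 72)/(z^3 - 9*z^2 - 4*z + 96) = (z + 6)/(z - 8)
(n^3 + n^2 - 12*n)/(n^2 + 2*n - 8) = n*(n - 3)/(n - 2)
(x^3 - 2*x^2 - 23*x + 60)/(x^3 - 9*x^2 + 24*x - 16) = (x^2 + 2*x - 15)/(x^2 - 5*x + 4)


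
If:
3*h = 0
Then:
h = 0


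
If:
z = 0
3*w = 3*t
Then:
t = w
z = 0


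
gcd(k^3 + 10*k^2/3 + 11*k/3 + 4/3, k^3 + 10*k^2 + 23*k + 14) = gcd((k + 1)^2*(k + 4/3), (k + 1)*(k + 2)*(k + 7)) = k + 1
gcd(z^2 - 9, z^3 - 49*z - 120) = z + 3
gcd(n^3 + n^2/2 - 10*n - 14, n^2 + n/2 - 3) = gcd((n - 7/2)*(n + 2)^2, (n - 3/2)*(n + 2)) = n + 2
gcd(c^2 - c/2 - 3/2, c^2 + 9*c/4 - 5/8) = 1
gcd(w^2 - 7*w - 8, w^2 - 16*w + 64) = w - 8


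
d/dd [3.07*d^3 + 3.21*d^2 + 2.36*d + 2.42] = 9.21*d^2 + 6.42*d + 2.36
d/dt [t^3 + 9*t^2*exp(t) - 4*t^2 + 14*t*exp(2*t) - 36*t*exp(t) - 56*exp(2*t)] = 9*t^2*exp(t) + 3*t^2 + 28*t*exp(2*t) - 18*t*exp(t) - 8*t - 98*exp(2*t) - 36*exp(t)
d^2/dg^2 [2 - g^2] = -2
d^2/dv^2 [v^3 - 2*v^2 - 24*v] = 6*v - 4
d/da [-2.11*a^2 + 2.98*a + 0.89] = 2.98 - 4.22*a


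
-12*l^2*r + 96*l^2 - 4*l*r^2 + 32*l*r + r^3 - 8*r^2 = (-6*l + r)*(2*l + r)*(r - 8)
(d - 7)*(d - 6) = d^2 - 13*d + 42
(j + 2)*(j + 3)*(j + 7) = j^3 + 12*j^2 + 41*j + 42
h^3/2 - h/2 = h*(h/2 + 1/2)*(h - 1)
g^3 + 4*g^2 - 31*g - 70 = (g - 5)*(g + 2)*(g + 7)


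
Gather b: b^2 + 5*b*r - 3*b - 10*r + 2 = b^2 + b*(5*r - 3) - 10*r + 2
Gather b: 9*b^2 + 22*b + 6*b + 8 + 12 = 9*b^2 + 28*b + 20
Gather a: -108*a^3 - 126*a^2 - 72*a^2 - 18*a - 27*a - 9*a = -108*a^3 - 198*a^2 - 54*a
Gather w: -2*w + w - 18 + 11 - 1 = -w - 8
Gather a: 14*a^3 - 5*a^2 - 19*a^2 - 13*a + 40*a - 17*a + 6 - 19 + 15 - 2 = 14*a^3 - 24*a^2 + 10*a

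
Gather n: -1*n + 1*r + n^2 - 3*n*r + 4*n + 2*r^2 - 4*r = n^2 + n*(3 - 3*r) + 2*r^2 - 3*r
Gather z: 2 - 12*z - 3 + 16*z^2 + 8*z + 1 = 16*z^2 - 4*z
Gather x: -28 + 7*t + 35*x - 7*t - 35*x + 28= 0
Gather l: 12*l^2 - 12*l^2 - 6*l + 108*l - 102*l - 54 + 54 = 0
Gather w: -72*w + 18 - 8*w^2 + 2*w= -8*w^2 - 70*w + 18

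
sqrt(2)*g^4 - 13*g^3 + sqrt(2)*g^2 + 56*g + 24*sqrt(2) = (g - 6*sqrt(2))*(g - 2*sqrt(2))*(g + sqrt(2))*(sqrt(2)*g + 1)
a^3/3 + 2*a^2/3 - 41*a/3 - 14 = (a/3 + 1/3)*(a - 6)*(a + 7)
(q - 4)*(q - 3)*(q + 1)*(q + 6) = q^4 - 31*q^2 + 42*q + 72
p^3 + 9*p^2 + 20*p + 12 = (p + 1)*(p + 2)*(p + 6)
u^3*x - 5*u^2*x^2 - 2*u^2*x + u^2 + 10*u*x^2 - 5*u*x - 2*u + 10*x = (u - 2)*(u - 5*x)*(u*x + 1)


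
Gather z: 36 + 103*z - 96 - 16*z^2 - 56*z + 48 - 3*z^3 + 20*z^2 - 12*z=-3*z^3 + 4*z^2 + 35*z - 12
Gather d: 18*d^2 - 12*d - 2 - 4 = 18*d^2 - 12*d - 6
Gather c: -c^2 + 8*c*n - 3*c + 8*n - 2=-c^2 + c*(8*n - 3) + 8*n - 2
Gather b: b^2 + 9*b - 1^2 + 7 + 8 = b^2 + 9*b + 14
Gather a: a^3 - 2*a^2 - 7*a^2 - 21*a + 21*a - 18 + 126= a^3 - 9*a^2 + 108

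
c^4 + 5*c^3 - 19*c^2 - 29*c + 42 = (c - 3)*(c - 1)*(c + 2)*(c + 7)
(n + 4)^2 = n^2 + 8*n + 16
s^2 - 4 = (s - 2)*(s + 2)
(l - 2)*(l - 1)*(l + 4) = l^3 + l^2 - 10*l + 8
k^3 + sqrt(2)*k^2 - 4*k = k*(k - sqrt(2))*(k + 2*sqrt(2))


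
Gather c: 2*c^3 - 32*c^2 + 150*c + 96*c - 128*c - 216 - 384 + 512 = 2*c^3 - 32*c^2 + 118*c - 88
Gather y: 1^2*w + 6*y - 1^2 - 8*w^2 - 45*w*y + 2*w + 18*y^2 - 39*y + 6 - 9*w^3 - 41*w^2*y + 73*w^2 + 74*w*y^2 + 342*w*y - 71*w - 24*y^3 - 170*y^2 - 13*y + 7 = -9*w^3 + 65*w^2 - 68*w - 24*y^3 + y^2*(74*w - 152) + y*(-41*w^2 + 297*w - 46) + 12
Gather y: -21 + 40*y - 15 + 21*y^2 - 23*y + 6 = 21*y^2 + 17*y - 30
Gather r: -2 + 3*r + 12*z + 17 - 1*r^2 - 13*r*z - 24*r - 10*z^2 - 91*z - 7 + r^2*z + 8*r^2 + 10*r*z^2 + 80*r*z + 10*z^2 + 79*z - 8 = r^2*(z + 7) + r*(10*z^2 + 67*z - 21)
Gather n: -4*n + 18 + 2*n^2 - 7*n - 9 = 2*n^2 - 11*n + 9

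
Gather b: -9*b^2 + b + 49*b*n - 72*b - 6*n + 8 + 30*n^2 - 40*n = -9*b^2 + b*(49*n - 71) + 30*n^2 - 46*n + 8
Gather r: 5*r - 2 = 5*r - 2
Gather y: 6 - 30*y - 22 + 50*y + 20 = 20*y + 4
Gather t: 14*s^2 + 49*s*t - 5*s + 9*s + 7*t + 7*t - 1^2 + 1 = 14*s^2 + 4*s + t*(49*s + 14)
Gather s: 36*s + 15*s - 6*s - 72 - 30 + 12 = 45*s - 90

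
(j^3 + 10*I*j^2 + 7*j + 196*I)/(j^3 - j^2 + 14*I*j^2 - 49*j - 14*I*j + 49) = (j - 4*I)/(j - 1)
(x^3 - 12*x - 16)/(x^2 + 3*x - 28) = (x^2 + 4*x + 4)/(x + 7)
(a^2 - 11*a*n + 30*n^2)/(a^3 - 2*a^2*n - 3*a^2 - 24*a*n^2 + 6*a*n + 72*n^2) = (a - 5*n)/(a^2 + 4*a*n - 3*a - 12*n)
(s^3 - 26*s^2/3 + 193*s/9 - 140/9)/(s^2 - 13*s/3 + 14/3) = (3*s^2 - 19*s + 20)/(3*(s - 2))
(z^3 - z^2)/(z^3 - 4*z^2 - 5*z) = z*(1 - z)/(-z^2 + 4*z + 5)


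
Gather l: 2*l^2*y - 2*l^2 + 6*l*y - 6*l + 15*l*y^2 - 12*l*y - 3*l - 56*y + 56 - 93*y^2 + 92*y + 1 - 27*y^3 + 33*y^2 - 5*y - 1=l^2*(2*y - 2) + l*(15*y^2 - 6*y - 9) - 27*y^3 - 60*y^2 + 31*y + 56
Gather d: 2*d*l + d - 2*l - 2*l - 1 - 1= d*(2*l + 1) - 4*l - 2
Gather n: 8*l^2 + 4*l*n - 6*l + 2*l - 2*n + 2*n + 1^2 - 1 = 8*l^2 + 4*l*n - 4*l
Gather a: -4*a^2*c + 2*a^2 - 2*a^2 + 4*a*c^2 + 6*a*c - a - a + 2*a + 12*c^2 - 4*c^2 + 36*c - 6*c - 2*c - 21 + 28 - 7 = -4*a^2*c + a*(4*c^2 + 6*c) + 8*c^2 + 28*c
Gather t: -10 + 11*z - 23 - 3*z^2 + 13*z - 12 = -3*z^2 + 24*z - 45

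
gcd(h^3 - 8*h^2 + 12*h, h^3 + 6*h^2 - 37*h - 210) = h - 6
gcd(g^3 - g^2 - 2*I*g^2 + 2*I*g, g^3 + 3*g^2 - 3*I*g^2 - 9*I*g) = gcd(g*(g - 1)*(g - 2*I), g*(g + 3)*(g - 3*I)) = g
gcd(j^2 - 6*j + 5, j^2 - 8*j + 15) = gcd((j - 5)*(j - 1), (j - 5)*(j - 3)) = j - 5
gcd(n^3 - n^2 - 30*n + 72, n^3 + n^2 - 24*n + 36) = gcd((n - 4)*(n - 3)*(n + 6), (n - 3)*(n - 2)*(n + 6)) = n^2 + 3*n - 18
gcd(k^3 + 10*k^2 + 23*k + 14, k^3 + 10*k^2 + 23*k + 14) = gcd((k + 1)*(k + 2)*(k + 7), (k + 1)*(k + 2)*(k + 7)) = k^3 + 10*k^2 + 23*k + 14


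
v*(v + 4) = v^2 + 4*v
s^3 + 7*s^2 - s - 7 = (s - 1)*(s + 1)*(s + 7)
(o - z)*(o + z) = o^2 - z^2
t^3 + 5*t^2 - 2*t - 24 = (t - 2)*(t + 3)*(t + 4)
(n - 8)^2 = n^2 - 16*n + 64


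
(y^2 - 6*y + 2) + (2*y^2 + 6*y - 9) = 3*y^2 - 7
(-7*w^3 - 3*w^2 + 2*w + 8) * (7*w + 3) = -49*w^4 - 42*w^3 + 5*w^2 + 62*w + 24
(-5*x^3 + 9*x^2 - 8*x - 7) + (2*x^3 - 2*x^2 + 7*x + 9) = -3*x^3 + 7*x^2 - x + 2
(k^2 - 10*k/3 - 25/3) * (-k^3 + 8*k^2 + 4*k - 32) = -k^5 + 34*k^4/3 - 43*k^3/3 - 112*k^2 + 220*k/3 + 800/3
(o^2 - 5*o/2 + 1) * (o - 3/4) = o^3 - 13*o^2/4 + 23*o/8 - 3/4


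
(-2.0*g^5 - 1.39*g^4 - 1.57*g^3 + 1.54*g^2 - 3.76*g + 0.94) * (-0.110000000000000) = 0.22*g^5 + 0.1529*g^4 + 0.1727*g^3 - 0.1694*g^2 + 0.4136*g - 0.1034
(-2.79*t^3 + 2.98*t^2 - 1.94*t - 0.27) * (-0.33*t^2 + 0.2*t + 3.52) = 0.9207*t^5 - 1.5414*t^4 - 8.5846*t^3 + 10.1907*t^2 - 6.8828*t - 0.9504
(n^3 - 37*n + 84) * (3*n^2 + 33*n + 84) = 3*n^5 + 33*n^4 - 27*n^3 - 969*n^2 - 336*n + 7056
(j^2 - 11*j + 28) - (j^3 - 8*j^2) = -j^3 + 9*j^2 - 11*j + 28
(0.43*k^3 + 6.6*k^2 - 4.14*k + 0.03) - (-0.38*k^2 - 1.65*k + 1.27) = 0.43*k^3 + 6.98*k^2 - 2.49*k - 1.24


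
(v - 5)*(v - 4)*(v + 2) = v^3 - 7*v^2 + 2*v + 40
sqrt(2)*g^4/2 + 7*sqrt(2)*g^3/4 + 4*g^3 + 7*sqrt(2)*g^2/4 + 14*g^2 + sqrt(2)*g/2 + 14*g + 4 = (g + 1/2)*(g + 2)*(g + 4*sqrt(2))*(sqrt(2)*g/2 + sqrt(2)/2)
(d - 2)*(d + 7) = d^2 + 5*d - 14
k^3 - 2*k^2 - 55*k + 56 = (k - 8)*(k - 1)*(k + 7)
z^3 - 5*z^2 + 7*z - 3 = (z - 3)*(z - 1)^2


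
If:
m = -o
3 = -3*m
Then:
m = -1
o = 1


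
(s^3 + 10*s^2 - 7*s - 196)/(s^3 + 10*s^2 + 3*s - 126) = (s^2 + 3*s - 28)/(s^2 + 3*s - 18)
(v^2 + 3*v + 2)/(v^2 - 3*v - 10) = (v + 1)/(v - 5)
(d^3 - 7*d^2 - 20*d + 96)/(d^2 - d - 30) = (-d^3 + 7*d^2 + 20*d - 96)/(-d^2 + d + 30)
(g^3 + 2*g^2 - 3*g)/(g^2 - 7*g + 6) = g*(g + 3)/(g - 6)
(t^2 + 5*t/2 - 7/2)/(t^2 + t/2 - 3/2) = (2*t + 7)/(2*t + 3)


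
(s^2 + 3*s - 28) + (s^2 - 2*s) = 2*s^2 + s - 28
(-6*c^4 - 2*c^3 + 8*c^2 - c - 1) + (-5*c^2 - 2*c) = -6*c^4 - 2*c^3 + 3*c^2 - 3*c - 1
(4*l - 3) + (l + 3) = 5*l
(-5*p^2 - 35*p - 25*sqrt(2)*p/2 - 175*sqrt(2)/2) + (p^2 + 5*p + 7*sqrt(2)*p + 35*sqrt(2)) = -4*p^2 - 30*p - 11*sqrt(2)*p/2 - 105*sqrt(2)/2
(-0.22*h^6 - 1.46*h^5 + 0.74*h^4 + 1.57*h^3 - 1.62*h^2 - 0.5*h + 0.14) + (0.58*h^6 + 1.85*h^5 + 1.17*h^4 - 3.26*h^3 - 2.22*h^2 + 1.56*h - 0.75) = 0.36*h^6 + 0.39*h^5 + 1.91*h^4 - 1.69*h^3 - 3.84*h^2 + 1.06*h - 0.61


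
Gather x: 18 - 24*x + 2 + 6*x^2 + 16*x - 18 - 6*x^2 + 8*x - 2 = 0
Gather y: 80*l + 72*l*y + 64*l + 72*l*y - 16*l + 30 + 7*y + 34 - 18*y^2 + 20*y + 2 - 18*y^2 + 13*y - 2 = 128*l - 36*y^2 + y*(144*l + 40) + 64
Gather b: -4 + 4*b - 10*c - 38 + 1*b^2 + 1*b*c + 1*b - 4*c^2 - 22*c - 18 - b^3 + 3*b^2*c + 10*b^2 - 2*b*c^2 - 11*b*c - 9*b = -b^3 + b^2*(3*c + 11) + b*(-2*c^2 - 10*c - 4) - 4*c^2 - 32*c - 60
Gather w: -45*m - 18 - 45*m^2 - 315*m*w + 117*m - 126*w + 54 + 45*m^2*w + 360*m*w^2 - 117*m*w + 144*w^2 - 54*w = -45*m^2 + 72*m + w^2*(360*m + 144) + w*(45*m^2 - 432*m - 180) + 36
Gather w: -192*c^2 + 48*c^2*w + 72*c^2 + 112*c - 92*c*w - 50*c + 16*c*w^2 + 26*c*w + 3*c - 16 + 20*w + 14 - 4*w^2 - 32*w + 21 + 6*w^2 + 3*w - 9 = -120*c^2 + 65*c + w^2*(16*c + 2) + w*(48*c^2 - 66*c - 9) + 10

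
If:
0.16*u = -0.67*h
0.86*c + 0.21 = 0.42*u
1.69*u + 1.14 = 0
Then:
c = -0.57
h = 0.16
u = -0.67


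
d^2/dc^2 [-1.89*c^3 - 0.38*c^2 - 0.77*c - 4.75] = -11.34*c - 0.76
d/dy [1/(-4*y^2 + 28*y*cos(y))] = (7*y*sin(y) + 2*y - 7*cos(y))/(4*y^2*(y - 7*cos(y))^2)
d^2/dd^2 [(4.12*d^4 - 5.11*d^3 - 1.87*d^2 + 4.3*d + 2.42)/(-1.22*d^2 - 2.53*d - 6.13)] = (-12.264416*d^6 - 76.3007519999999*d^5 - 343.10124*d^4 - 1057.704906*d^3 - 1487.820522*d^2 + 1300.238202*d + 279.130214)/(1.815848*d^6 + 11.296956*d^5 + 50.79897*d^4 + 129.719425*d^3 + 255.244005*d^2 + 285.208671*d + 230.346397)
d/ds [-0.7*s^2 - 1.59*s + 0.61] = -1.4*s - 1.59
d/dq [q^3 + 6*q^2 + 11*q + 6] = 3*q^2 + 12*q + 11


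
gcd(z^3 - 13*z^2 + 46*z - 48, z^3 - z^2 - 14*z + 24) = z^2 - 5*z + 6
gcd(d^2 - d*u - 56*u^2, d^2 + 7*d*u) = d + 7*u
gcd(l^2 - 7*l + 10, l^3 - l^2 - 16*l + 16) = 1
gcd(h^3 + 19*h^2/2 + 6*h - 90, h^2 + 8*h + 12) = h + 6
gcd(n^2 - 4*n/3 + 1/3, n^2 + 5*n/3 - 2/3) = n - 1/3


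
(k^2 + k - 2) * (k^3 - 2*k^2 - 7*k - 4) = k^5 - k^4 - 11*k^3 - 7*k^2 + 10*k + 8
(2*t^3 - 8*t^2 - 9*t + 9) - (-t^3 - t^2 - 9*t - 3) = 3*t^3 - 7*t^2 + 12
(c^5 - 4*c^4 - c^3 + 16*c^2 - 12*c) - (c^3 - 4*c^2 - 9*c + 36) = c^5 - 4*c^4 - 2*c^3 + 20*c^2 - 3*c - 36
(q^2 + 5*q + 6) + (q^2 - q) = 2*q^2 + 4*q + 6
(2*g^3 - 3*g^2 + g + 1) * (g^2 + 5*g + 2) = 2*g^5 + 7*g^4 - 10*g^3 + 7*g + 2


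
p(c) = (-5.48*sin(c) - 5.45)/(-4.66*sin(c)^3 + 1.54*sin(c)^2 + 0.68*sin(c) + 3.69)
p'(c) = (-5.48*sin(c) - 5.45)*(13.98*sin(c)^2*cos(c) - 3.08*sin(c)*cos(c) - 0.68*cos(c))/(-4.66*sin(c)^3 + 1.54*sin(c)^2 + 0.68*sin(c) + 3.69)^2 - 5.48*cos(c)/(-4.66*sin(c)^3 + 1.54*sin(c)^2 + 0.68*sin(c) + 3.69) = (-51.0736*sin(c)^3 - 67.7518*sin(c)^2 + 16.786*sin(c) - 16.5152)*cos(c)/(21.7156*sin(c)^6 - 14.3528*sin(c)^5 - 3.966*sin(c)^4 - 32.2964*sin(c)^3 + 11.8276*sin(c)^2 + 5.0184*sin(c) + 13.6161)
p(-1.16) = -0.05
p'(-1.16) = -0.31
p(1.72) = -7.98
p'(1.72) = 9.26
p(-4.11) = -3.71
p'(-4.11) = 6.05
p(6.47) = -1.68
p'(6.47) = -1.07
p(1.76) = -7.58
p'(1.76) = 10.49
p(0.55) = -2.19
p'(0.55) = -1.98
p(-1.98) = -0.05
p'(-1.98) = 0.31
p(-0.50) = -0.67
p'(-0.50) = -1.69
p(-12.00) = -2.22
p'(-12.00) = -2.06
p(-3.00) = -1.29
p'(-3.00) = 1.50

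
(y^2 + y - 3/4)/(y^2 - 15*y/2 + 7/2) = (y + 3/2)/(y - 7)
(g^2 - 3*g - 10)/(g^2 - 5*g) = (g + 2)/g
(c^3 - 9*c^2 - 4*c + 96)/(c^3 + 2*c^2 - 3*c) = (c^2 - 12*c + 32)/(c*(c - 1))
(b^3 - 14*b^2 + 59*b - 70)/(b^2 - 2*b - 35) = (b^2 - 7*b + 10)/(b + 5)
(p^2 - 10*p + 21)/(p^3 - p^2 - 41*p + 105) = (p - 7)/(p^2 + 2*p - 35)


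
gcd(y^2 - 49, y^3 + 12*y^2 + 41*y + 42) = y + 7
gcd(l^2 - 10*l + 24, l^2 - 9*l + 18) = l - 6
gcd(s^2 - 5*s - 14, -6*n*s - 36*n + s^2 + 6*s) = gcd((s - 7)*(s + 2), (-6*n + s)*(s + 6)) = 1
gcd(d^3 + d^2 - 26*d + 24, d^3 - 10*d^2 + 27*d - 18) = d - 1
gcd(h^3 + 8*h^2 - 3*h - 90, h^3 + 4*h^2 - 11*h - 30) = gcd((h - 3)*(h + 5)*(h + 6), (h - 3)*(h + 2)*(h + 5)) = h^2 + 2*h - 15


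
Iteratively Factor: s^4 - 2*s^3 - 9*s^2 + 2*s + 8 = (s - 4)*(s^3 + 2*s^2 - s - 2) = (s - 4)*(s - 1)*(s^2 + 3*s + 2) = (s - 4)*(s - 1)*(s + 2)*(s + 1)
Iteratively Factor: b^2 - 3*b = (b - 3)*(b)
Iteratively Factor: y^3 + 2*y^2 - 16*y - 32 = (y + 2)*(y^2 - 16) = (y - 4)*(y + 2)*(y + 4)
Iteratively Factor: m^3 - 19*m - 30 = (m + 3)*(m^2 - 3*m - 10) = (m - 5)*(m + 3)*(m + 2)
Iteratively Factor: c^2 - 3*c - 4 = (c - 4)*(c + 1)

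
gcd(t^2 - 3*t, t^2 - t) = t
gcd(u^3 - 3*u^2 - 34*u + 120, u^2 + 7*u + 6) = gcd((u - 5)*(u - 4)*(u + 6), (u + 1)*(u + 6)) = u + 6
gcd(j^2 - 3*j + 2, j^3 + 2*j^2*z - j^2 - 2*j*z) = j - 1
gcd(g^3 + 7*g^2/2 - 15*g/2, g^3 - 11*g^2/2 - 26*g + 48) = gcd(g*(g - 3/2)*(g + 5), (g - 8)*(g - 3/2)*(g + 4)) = g - 3/2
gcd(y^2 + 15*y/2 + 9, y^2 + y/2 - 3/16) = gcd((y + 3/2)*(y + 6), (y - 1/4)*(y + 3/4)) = 1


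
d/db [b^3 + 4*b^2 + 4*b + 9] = 3*b^2 + 8*b + 4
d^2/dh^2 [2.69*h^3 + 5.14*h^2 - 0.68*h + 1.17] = 16.14*h + 10.28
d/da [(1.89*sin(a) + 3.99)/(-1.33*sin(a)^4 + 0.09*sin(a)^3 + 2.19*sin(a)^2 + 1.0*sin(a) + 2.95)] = (7.5411*sin(a)^4 + 20.8866*sin(a)^3 - 5.2164*sin(a)^2 - 17.4762*sin(a) + 1.5855)*cos(a)/(1.7689*sin(a)^8 - 0.2394*sin(a)^7 - 5.8173*sin(a)^6 - 2.2658*sin(a)^5 - 2.8709*sin(a)^4 + 4.911*sin(a)^3 + 13.921*sin(a)^2 + 5.9*sin(a) + 8.7025)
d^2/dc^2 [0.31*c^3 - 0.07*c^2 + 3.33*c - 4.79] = 1.86*c - 0.14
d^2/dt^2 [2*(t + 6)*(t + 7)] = 4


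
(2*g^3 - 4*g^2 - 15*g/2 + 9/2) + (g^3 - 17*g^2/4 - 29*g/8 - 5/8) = 3*g^3 - 33*g^2/4 - 89*g/8 + 31/8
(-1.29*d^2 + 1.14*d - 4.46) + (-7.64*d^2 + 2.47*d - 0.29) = -8.93*d^2 + 3.61*d - 4.75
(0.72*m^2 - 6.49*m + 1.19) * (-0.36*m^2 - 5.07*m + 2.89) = -0.2592*m^4 - 1.314*m^3 + 34.5567*m^2 - 24.7894*m + 3.4391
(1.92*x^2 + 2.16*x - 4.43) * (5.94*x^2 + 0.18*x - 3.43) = 11.4048*x^4 + 13.176*x^3 - 32.511*x^2 - 8.2062*x + 15.1949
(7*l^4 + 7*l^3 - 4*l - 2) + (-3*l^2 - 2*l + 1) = 7*l^4 + 7*l^3 - 3*l^2 - 6*l - 1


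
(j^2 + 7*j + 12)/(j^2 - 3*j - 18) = (j + 4)/(j - 6)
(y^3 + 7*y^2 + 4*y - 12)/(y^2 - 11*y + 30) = (y^3 + 7*y^2 + 4*y - 12)/(y^2 - 11*y + 30)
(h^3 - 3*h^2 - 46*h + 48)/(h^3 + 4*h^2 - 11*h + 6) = (h - 8)/(h - 1)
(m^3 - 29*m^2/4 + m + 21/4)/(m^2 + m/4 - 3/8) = 2*(m^2 - 8*m + 7)/(2*m - 1)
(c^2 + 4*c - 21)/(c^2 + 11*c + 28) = (c - 3)/(c + 4)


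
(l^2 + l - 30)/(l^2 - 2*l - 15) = (l + 6)/(l + 3)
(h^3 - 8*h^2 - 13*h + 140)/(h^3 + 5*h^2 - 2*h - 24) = (h^2 - 12*h + 35)/(h^2 + h - 6)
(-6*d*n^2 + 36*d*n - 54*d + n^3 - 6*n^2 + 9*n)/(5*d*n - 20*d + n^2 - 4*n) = (-6*d*n^2 + 36*d*n - 54*d + n^3 - 6*n^2 + 9*n)/(5*d*n - 20*d + n^2 - 4*n)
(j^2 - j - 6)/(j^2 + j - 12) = (j + 2)/(j + 4)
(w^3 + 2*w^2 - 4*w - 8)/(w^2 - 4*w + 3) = (w^3 + 2*w^2 - 4*w - 8)/(w^2 - 4*w + 3)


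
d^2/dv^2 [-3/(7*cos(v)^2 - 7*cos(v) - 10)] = 21*(-28*sin(v)^4 + 61*sin(v)^2 - 65*cos(v)/4 + 21*cos(3*v)/4 + 1)/(7*sin(v)^2 + 7*cos(v) + 3)^3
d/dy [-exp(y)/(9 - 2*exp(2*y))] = (-2*exp(2*y) - 9)*exp(y)/(4*exp(4*y) - 36*exp(2*y) + 81)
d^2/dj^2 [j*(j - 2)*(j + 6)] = 6*j + 8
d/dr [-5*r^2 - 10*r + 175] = -10*r - 10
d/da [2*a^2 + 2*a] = 4*a + 2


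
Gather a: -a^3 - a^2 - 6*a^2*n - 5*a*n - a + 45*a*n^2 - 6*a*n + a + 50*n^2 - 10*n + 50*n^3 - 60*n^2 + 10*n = -a^3 + a^2*(-6*n - 1) + a*(45*n^2 - 11*n) + 50*n^3 - 10*n^2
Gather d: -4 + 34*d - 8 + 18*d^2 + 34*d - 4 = 18*d^2 + 68*d - 16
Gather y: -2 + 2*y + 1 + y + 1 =3*y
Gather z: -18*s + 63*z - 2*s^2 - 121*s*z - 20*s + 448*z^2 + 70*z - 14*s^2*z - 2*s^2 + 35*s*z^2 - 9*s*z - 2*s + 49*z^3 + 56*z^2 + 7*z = -4*s^2 - 40*s + 49*z^3 + z^2*(35*s + 504) + z*(-14*s^2 - 130*s + 140)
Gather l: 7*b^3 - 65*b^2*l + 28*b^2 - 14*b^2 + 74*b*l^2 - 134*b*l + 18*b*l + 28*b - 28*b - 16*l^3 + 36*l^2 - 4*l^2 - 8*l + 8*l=7*b^3 + 14*b^2 - 16*l^3 + l^2*(74*b + 32) + l*(-65*b^2 - 116*b)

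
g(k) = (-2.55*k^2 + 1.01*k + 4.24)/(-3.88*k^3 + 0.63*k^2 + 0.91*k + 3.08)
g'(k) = (1.01 - 5.1*k)/(-3.88*k^3 + 0.63*k^2 + 0.91*k + 3.08) + (-2.55*k^2 + 1.01*k + 4.24)*(11.64*k^2 - 1.26*k - 0.91)/(-3.88*k^3 + 0.63*k^2 + 0.91*k + 3.08)^2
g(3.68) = 0.15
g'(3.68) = -0.03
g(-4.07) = -0.16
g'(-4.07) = -0.03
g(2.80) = 0.17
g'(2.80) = -0.02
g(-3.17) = -0.19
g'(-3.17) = -0.04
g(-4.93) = -0.13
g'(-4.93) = -0.02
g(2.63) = 0.18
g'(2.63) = -0.02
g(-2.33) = -0.22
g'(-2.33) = -0.03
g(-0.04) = 1.38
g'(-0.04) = 0.02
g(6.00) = 0.10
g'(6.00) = -0.01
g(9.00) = 0.07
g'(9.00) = -0.01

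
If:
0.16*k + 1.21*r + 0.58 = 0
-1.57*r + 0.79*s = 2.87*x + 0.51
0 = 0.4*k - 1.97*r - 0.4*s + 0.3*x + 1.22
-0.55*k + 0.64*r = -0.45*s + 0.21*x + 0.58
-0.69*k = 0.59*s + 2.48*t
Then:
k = -9.33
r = 0.75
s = -13.15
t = 5.72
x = -4.21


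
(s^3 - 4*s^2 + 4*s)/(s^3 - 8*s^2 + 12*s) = (s - 2)/(s - 6)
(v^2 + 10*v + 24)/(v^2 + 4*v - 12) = (v + 4)/(v - 2)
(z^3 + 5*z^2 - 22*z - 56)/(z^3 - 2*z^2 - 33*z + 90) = (z^3 + 5*z^2 - 22*z - 56)/(z^3 - 2*z^2 - 33*z + 90)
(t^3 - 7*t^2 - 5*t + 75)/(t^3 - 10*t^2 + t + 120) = (t - 5)/(t - 8)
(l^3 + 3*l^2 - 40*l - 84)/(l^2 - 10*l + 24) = (l^2 + 9*l + 14)/(l - 4)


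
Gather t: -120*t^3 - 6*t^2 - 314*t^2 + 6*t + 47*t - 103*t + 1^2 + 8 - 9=-120*t^3 - 320*t^2 - 50*t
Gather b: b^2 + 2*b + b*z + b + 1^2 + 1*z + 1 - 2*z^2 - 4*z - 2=b^2 + b*(z + 3) - 2*z^2 - 3*z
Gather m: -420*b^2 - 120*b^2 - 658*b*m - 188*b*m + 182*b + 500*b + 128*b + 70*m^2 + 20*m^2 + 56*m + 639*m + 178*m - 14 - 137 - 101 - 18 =-540*b^2 + 810*b + 90*m^2 + m*(873 - 846*b) - 270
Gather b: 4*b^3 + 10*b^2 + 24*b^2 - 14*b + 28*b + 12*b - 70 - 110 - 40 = 4*b^3 + 34*b^2 + 26*b - 220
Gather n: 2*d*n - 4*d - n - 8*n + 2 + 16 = -4*d + n*(2*d - 9) + 18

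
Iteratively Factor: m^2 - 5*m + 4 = (m - 1)*(m - 4)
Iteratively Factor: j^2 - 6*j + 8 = (j - 4)*(j - 2)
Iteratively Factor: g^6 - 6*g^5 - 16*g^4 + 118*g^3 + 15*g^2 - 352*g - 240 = (g - 5)*(g^5 - g^4 - 21*g^3 + 13*g^2 + 80*g + 48) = (g - 5)*(g + 4)*(g^4 - 5*g^3 - g^2 + 17*g + 12) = (g - 5)*(g + 1)*(g + 4)*(g^3 - 6*g^2 + 5*g + 12) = (g - 5)*(g - 4)*(g + 1)*(g + 4)*(g^2 - 2*g - 3) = (g - 5)*(g - 4)*(g + 1)^2*(g + 4)*(g - 3)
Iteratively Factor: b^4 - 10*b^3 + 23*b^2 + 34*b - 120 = (b + 2)*(b^3 - 12*b^2 + 47*b - 60) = (b - 3)*(b + 2)*(b^2 - 9*b + 20) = (b - 4)*(b - 3)*(b + 2)*(b - 5)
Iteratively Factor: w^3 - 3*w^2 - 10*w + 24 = (w - 2)*(w^2 - w - 12) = (w - 2)*(w + 3)*(w - 4)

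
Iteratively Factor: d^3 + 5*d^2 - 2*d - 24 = (d + 3)*(d^2 + 2*d - 8) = (d + 3)*(d + 4)*(d - 2)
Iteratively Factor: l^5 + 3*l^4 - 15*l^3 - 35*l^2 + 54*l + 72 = (l - 2)*(l^4 + 5*l^3 - 5*l^2 - 45*l - 36) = (l - 3)*(l - 2)*(l^3 + 8*l^2 + 19*l + 12) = (l - 3)*(l - 2)*(l + 4)*(l^2 + 4*l + 3) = (l - 3)*(l - 2)*(l + 1)*(l + 4)*(l + 3)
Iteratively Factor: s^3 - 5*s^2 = (s)*(s^2 - 5*s) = s*(s - 5)*(s)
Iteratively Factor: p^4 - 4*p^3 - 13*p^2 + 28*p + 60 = (p + 2)*(p^3 - 6*p^2 - p + 30) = (p - 3)*(p + 2)*(p^2 - 3*p - 10) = (p - 5)*(p - 3)*(p + 2)*(p + 2)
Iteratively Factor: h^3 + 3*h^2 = (h)*(h^2 + 3*h) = h^2*(h + 3)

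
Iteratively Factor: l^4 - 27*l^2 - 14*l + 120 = (l + 3)*(l^3 - 3*l^2 - 18*l + 40) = (l - 5)*(l + 3)*(l^2 + 2*l - 8) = (l - 5)*(l + 3)*(l + 4)*(l - 2)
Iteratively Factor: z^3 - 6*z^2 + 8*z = (z - 2)*(z^2 - 4*z) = (z - 4)*(z - 2)*(z)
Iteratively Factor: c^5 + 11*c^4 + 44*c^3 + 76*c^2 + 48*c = (c + 4)*(c^4 + 7*c^3 + 16*c^2 + 12*c) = (c + 2)*(c + 4)*(c^3 + 5*c^2 + 6*c) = (c + 2)*(c + 3)*(c + 4)*(c^2 + 2*c) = c*(c + 2)*(c + 3)*(c + 4)*(c + 2)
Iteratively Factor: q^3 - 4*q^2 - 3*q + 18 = (q - 3)*(q^2 - q - 6) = (q - 3)*(q + 2)*(q - 3)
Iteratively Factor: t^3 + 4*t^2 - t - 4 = (t - 1)*(t^2 + 5*t + 4) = (t - 1)*(t + 1)*(t + 4)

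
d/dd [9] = 0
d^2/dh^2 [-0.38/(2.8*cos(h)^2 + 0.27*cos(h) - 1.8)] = (11.9168*(1 - cos(h)^2)^2 + 0.86184*cos(h)^3 + 13.646902*cos(h)^2 - 1.539*cos(h) - 15.802604)/(2.8*cos(h)^2 + 0.27*cos(h) - 1.8)^3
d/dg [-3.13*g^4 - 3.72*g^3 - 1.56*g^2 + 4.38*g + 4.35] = -12.52*g^3 - 11.16*g^2 - 3.12*g + 4.38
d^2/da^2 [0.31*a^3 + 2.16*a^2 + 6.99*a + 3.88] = 1.86*a + 4.32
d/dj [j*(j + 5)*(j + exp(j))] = j*(j + 5)*(exp(j) + 1) + j*(j + exp(j)) + (j + 5)*(j + exp(j))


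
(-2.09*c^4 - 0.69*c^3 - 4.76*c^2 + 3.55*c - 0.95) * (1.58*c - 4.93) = -3.3022*c^5 + 9.2135*c^4 - 4.1191*c^3 + 29.0758*c^2 - 19.0025*c + 4.6835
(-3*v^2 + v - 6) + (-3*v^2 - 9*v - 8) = -6*v^2 - 8*v - 14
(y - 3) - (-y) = 2*y - 3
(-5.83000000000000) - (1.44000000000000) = -7.27000000000000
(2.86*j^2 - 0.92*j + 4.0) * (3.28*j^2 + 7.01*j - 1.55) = 9.3808*j^4 + 17.031*j^3 + 2.2378*j^2 + 29.466*j - 6.2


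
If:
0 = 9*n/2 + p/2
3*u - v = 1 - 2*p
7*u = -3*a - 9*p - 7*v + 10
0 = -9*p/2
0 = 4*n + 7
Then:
No Solution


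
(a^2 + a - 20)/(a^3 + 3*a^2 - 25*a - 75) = (a - 4)/(a^2 - 2*a - 15)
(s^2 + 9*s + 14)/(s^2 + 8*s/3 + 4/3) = 3*(s + 7)/(3*s + 2)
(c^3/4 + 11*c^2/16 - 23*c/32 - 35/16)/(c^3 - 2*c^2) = (8*c^3 + 22*c^2 - 23*c - 70)/(32*c^2*(c - 2))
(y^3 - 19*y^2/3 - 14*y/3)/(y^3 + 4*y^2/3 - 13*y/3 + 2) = y*(3*y^2 - 19*y - 14)/(3*y^3 + 4*y^2 - 13*y + 6)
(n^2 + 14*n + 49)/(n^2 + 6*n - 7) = (n + 7)/(n - 1)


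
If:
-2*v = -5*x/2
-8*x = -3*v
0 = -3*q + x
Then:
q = 0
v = 0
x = 0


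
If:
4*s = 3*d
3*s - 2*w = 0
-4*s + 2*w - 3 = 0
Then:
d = -4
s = -3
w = -9/2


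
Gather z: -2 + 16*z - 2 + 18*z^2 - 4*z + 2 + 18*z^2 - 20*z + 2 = 36*z^2 - 8*z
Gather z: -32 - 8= -40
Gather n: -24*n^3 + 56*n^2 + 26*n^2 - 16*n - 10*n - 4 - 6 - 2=-24*n^3 + 82*n^2 - 26*n - 12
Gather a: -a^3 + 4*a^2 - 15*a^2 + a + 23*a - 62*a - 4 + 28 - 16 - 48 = -a^3 - 11*a^2 - 38*a - 40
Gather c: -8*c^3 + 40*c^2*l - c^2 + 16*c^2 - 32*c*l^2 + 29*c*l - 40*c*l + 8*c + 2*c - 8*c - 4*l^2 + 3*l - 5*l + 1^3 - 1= -8*c^3 + c^2*(40*l + 15) + c*(-32*l^2 - 11*l + 2) - 4*l^2 - 2*l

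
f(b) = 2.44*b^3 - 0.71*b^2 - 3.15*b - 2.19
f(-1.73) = -11.50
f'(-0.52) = -0.43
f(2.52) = 24.41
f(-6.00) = -535.89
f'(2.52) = 39.76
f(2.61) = 28.13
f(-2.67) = -45.28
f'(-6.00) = 268.89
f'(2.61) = 43.01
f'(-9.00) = 602.55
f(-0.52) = -1.09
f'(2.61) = 43.01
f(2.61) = 28.13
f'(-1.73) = 21.21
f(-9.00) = -1810.11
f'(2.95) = 56.36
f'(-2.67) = 52.82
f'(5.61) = 219.26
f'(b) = 7.32*b^2 - 1.42*b - 3.15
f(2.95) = 44.98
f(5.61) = 388.60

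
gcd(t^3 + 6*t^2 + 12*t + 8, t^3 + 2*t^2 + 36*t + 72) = t + 2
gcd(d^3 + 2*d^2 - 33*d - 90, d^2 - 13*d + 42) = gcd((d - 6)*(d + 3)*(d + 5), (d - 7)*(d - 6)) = d - 6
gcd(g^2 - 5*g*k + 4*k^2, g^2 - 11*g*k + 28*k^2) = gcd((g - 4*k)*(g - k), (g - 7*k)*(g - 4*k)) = g - 4*k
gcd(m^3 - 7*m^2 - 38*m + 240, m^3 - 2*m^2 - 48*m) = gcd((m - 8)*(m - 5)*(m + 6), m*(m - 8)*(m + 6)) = m^2 - 2*m - 48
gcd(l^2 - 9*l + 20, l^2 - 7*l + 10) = l - 5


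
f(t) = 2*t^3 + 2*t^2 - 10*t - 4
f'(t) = 6*t^2 + 4*t - 10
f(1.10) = -9.92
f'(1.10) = 1.66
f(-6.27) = -355.66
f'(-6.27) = 200.80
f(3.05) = 40.85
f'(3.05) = 58.02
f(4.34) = 153.76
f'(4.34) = 120.37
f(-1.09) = 6.69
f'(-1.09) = -7.23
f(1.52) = -7.56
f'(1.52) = 9.94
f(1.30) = -9.23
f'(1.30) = 5.34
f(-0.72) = 3.49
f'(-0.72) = -9.77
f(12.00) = 3620.00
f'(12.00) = 902.00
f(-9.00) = -1210.00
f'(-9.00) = 440.00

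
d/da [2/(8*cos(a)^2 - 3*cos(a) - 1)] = 2*(16*cos(a) - 3)*sin(a)/(-8*cos(a)^2 + 3*cos(a) + 1)^2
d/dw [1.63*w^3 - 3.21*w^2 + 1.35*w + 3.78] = 4.89*w^2 - 6.42*w + 1.35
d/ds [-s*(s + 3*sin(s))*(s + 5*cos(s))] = s*(s + 3*sin(s))*(5*sin(s) - 1) - s*(s + 5*cos(s))*(3*cos(s) + 1) - (s + 3*sin(s))*(s + 5*cos(s))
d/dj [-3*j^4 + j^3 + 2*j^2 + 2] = j*(-12*j^2 + 3*j + 4)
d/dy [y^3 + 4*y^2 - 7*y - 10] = 3*y^2 + 8*y - 7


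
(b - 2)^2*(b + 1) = b^3 - 3*b^2 + 4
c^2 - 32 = (c - 4*sqrt(2))*(c + 4*sqrt(2))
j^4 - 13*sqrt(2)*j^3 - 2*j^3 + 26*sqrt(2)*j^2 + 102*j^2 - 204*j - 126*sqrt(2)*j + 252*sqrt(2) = (j - 2)*(j - 7*sqrt(2))*(j - 3*sqrt(2))^2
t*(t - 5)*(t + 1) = t^3 - 4*t^2 - 5*t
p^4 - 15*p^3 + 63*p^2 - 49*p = p*(p - 7)^2*(p - 1)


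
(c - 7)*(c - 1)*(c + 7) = c^3 - c^2 - 49*c + 49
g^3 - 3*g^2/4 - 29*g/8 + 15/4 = (g - 3/2)*(g - 5/4)*(g + 2)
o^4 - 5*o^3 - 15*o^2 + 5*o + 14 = (o - 7)*(o - 1)*(o + 1)*(o + 2)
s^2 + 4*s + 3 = (s + 1)*(s + 3)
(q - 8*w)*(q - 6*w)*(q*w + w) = q^3*w - 14*q^2*w^2 + q^2*w + 48*q*w^3 - 14*q*w^2 + 48*w^3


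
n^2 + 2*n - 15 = (n - 3)*(n + 5)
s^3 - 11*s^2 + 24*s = s*(s - 8)*(s - 3)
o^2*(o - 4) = o^3 - 4*o^2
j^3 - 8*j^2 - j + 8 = (j - 8)*(j - 1)*(j + 1)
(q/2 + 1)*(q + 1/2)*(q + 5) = q^3/2 + 15*q^2/4 + 27*q/4 + 5/2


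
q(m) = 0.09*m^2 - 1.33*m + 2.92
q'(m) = 0.18*m - 1.33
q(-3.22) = 8.14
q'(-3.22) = -1.91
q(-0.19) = 3.18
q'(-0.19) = -1.36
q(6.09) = -1.84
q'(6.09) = -0.23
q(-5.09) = 12.02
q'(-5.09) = -2.25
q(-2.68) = 7.13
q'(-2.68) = -1.81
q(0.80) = 1.91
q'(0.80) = -1.19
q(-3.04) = 7.79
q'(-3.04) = -1.88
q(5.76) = -1.75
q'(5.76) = -0.29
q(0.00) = 2.92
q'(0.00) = -1.33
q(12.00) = -0.08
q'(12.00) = 0.83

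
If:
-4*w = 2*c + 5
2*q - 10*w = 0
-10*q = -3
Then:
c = -131/50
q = 3/10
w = 3/50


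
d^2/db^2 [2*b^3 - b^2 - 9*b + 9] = 12*b - 2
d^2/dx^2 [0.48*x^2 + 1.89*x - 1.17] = 0.960000000000000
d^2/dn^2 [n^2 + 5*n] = 2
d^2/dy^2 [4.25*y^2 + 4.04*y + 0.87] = 8.50000000000000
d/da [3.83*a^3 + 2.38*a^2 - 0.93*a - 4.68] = 11.49*a^2 + 4.76*a - 0.93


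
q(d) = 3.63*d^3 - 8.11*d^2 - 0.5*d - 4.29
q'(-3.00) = 146.17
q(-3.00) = -173.79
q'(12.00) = 1373.02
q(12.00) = 5094.51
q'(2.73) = 36.38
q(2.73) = 7.76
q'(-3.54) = 193.39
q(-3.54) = -265.18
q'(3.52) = 77.34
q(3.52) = 51.78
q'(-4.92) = 342.91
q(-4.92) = -630.46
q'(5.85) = 277.30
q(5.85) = 441.97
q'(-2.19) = 87.25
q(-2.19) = -80.22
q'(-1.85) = 66.78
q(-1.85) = -54.11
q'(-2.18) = 86.61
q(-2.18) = -79.35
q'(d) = 10.89*d^2 - 16.22*d - 0.5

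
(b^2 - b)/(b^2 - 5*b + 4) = b/(b - 4)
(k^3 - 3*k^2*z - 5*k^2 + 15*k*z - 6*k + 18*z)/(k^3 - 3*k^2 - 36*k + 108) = (k^2 - 3*k*z + k - 3*z)/(k^2 + 3*k - 18)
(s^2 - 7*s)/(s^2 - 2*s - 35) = s/(s + 5)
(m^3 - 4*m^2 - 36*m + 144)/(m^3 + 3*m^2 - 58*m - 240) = (m^2 - 10*m + 24)/(m^2 - 3*m - 40)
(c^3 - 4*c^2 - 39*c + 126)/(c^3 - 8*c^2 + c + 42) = (c + 6)/(c + 2)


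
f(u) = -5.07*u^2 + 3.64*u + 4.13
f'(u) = 3.64 - 10.14*u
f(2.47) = -17.81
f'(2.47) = -21.41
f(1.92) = -7.57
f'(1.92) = -15.83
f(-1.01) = -4.72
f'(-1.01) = 13.88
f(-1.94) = -22.01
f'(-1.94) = 23.31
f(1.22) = 1.02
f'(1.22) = -8.73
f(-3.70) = -78.75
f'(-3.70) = 41.16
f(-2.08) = -25.38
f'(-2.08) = 24.73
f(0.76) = 3.97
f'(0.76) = -4.07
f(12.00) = -682.27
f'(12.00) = -118.04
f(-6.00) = -200.23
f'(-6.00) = 64.48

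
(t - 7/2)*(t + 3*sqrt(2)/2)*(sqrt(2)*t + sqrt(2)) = sqrt(2)*t^3 - 5*sqrt(2)*t^2/2 + 3*t^2 - 15*t/2 - 7*sqrt(2)*t/2 - 21/2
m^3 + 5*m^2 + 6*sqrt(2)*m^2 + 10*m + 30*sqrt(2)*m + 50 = (m + 5)*(m + sqrt(2))*(m + 5*sqrt(2))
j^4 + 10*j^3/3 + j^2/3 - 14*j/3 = j*(j - 1)*(j + 2)*(j + 7/3)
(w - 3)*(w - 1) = w^2 - 4*w + 3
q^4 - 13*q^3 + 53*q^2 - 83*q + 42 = (q - 7)*(q - 3)*(q - 2)*(q - 1)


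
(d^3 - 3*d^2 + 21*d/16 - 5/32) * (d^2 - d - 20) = d^5 - 4*d^4 - 251*d^3/16 + 1873*d^2/32 - 835*d/32 + 25/8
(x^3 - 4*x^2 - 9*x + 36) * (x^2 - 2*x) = x^5 - 6*x^4 - x^3 + 54*x^2 - 72*x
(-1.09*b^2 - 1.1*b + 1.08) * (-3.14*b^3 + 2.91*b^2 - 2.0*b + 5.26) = 3.4226*b^5 + 0.2821*b^4 - 4.4122*b^3 - 0.3906*b^2 - 7.946*b + 5.6808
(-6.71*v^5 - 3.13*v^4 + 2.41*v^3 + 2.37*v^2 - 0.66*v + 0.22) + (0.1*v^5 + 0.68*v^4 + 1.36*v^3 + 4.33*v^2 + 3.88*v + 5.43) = -6.61*v^5 - 2.45*v^4 + 3.77*v^3 + 6.7*v^2 + 3.22*v + 5.65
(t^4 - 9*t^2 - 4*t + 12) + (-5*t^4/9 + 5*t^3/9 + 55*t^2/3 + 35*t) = 4*t^4/9 + 5*t^3/9 + 28*t^2/3 + 31*t + 12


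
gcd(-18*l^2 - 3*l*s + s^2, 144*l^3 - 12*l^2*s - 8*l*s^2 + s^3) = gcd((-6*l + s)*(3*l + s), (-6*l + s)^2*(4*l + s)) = -6*l + s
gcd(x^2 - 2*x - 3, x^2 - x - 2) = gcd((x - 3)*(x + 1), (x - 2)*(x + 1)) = x + 1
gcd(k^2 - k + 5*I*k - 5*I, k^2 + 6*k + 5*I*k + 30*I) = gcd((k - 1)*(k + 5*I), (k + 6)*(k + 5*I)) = k + 5*I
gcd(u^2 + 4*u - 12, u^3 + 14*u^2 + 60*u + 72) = u + 6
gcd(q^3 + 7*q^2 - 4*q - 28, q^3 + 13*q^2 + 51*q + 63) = q + 7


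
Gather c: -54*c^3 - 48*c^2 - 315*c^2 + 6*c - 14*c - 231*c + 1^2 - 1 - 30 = -54*c^3 - 363*c^2 - 239*c - 30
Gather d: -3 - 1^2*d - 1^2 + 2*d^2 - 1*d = 2*d^2 - 2*d - 4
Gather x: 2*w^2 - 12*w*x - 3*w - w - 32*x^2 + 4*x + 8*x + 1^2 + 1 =2*w^2 - 4*w - 32*x^2 + x*(12 - 12*w) + 2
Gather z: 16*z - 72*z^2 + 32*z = -72*z^2 + 48*z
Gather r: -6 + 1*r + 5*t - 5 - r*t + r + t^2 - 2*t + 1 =r*(2 - t) + t^2 + 3*t - 10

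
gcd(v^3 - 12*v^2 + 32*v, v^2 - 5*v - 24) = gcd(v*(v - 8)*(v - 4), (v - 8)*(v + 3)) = v - 8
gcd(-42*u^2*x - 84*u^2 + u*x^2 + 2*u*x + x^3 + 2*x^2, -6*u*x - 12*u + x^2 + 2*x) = -6*u*x - 12*u + x^2 + 2*x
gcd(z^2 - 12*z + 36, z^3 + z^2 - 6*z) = 1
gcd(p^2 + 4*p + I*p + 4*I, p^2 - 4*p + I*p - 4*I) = p + I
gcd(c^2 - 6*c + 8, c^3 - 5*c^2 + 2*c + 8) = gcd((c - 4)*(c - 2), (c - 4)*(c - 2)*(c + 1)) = c^2 - 6*c + 8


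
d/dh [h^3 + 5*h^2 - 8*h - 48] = 3*h^2 + 10*h - 8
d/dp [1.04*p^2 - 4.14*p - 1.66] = 2.08*p - 4.14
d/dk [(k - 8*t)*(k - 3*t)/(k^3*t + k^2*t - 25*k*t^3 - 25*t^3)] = (-(k - 8*t)*(k - 3*t)*(3*k^2 + 2*k - 25*t^2) + (2*k - 11*t)*(k^3 + k^2 - 25*k*t^2 - 25*t^2))/(t*(k^3 + k^2 - 25*k*t^2 - 25*t^2)^2)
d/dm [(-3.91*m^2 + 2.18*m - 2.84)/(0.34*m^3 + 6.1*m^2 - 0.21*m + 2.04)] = (1.3294*m^4 - 1.4824*m^3 - 9.5801*m^2 + 18.6952*m + 3.8508)/(0.1156*m^6 + 4.148*m^5 + 37.0672*m^4 - 1.1748*m^3 + 24.9321*m^2 - 0.8568*m + 4.1616)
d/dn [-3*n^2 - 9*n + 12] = -6*n - 9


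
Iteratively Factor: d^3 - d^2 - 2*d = (d - 2)*(d^2 + d) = (d - 2)*(d + 1)*(d)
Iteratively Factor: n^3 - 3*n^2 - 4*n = (n - 4)*(n^2 + n) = n*(n - 4)*(n + 1)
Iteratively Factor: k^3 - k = (k + 1)*(k^2 - k) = (k - 1)*(k + 1)*(k)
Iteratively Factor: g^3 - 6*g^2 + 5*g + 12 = (g + 1)*(g^2 - 7*g + 12) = (g - 4)*(g + 1)*(g - 3)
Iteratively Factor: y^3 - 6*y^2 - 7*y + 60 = (y - 4)*(y^2 - 2*y - 15) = (y - 5)*(y - 4)*(y + 3)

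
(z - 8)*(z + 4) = z^2 - 4*z - 32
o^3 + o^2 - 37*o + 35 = (o - 5)*(o - 1)*(o + 7)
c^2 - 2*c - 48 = (c - 8)*(c + 6)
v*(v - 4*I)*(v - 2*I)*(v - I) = v^4 - 7*I*v^3 - 14*v^2 + 8*I*v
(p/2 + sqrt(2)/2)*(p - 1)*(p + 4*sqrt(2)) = p^3/2 - p^2/2 + 5*sqrt(2)*p^2/2 - 5*sqrt(2)*p/2 + 4*p - 4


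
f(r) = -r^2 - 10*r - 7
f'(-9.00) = 8.00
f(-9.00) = 2.00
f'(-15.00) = 20.00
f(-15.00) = -82.00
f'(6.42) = -22.84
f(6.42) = -112.42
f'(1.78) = -13.56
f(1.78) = -27.97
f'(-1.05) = -7.90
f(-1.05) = 2.40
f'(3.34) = -16.68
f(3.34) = -51.56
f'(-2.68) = -4.64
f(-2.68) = 12.62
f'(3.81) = -17.62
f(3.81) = -59.62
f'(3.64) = -17.28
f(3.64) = -56.65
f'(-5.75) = 1.50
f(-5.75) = 17.44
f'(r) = -2*r - 10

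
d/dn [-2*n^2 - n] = -4*n - 1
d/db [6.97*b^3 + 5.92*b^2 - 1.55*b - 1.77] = 20.91*b^2 + 11.84*b - 1.55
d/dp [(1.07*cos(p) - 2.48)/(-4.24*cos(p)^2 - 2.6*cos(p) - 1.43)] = (-4.5368*cos(p)^2 + 21.0304*cos(p) + 7.9781)*sin(p)/(17.9776*cos(p)^4 + 22.048*cos(p)^3 + 18.8864*cos(p)^2 + 7.436*cos(p) + 2.0449)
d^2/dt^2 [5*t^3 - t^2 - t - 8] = 30*t - 2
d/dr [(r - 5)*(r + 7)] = 2*r + 2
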